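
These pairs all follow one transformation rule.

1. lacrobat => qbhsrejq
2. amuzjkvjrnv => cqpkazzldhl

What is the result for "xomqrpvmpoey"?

Rule — shift every letter 10 places backward in the alphabet (wrapping around), then swap each adjacent pair of characters (1↔2, 3↔4, ...).
Starting from "xomqrpvmpoey": after the first operation, "necghflcfeuo"; after the second, "engcfhclefou".

engcfhclefou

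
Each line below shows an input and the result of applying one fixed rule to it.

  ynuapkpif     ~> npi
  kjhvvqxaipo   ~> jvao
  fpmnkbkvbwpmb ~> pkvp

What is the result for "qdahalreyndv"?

The transformation: keep one character in every 3, starting at position 2 (positions 2nd, 5th, 8th, ...).
Doing the same to "qdahalreyndv": "daed".

daed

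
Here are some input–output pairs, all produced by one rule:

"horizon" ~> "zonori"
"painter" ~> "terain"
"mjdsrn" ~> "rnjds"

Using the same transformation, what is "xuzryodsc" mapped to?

yodscuzr

What's happening: delete the first character, then move the first 3 characters to the end (rotate left by 3).
Starting from "xuzryodsc": after the first operation, "uzryodsc"; after the second, "yodscuzr".
(Check on "painter": → "ainter" → "terain" ✓)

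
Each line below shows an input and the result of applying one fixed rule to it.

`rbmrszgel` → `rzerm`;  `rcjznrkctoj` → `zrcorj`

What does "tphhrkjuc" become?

hkuth

Looking at the pairs, the operation is to move the first 3 characters to the end (rotate left by 3), then keep every other character starting from the first (positions 1st, 3rd, 5th, ...).
On "tphhrkjuc": the first step gives "hrkjuctph", and the second then gives "hkuth".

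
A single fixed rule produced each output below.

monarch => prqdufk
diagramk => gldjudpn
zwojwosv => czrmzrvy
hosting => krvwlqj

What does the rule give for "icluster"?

lfoxvwhu

The rule is to shift every letter 3 places forward in the alphabet (wrapping around).
Doing the same to "icluster": "lfoxvwhu".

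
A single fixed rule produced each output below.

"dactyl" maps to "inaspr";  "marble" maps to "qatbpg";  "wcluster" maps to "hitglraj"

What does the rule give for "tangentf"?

The transformation: swap the front and back halves of the string, then shift every letter 11 places backward in the alphabet (wrapping around).
Applying both steps to "tangentf": "entftang", then "tciuipcv".

tciuipcv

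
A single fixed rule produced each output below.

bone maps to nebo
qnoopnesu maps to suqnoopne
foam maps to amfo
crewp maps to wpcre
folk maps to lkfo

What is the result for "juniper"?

erjunip

What's happening: move the last 2 characters to the front (rotate right by 2).
On "juniper" that produces "erjunip".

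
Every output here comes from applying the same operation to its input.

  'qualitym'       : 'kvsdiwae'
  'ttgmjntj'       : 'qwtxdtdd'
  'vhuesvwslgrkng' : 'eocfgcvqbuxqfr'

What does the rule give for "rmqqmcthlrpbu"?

aawmdrvbzlebw

The pattern: shift every letter 10 places forward in the alphabet (wrapping around), then move the first 2 characters to the end (rotate left by 2).
Starting from "rmqqmcthlrpbu": after the first operation, "bwaawmdrvbzle"; after the second, "aawmdrvbzlebw".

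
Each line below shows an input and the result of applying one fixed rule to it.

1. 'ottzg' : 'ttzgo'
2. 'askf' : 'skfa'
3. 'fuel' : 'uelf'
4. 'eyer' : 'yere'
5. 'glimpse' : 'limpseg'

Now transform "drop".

ropd

The rule is to move the first character to the end.
Doing the same to "drop": "ropd".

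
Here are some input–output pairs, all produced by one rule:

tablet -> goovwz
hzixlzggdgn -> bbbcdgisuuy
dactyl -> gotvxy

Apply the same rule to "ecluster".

Looking at the pairs, the operation is to shift every letter 5 places backward in the alphabet (wrapping around), then sort the characters into alphabetical order.
For "ecluster", step one produces "zxgpnozm"; step two turns that into "gmnopxzz".

gmnopxzz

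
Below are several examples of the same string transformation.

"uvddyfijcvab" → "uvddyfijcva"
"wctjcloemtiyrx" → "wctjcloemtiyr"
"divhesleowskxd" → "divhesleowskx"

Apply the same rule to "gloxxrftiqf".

gloxxrftiq

What's happening: delete the last character.
On "gloxxrftiqf" that produces "gloxxrftiq".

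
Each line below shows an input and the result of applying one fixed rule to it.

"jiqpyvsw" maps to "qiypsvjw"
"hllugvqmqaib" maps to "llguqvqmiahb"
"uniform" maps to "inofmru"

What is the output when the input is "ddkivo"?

kdvido

The transformation: move the first character to the end, then swap each adjacent pair of characters (1↔2, 3↔4, ...).
On "ddkivo": the first step gives "dkivod", and the second then gives "kdvido".
(Check on "hllugvqmqaib": → "llugvqmqaibh" → "llguqvqmiahb" ✓)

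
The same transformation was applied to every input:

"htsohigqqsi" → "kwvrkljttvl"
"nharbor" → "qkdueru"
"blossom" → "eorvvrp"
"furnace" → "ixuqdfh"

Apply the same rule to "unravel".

What's happening: shift every letter 3 places forward in the alphabet (wrapping around).
"unravel" → "xqudyho".

xqudyho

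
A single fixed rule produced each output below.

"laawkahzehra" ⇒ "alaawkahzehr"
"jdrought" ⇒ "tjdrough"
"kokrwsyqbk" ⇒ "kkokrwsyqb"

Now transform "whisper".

rwhispe

Rule — move the last character to the front.
So "whisper" becomes "rwhispe".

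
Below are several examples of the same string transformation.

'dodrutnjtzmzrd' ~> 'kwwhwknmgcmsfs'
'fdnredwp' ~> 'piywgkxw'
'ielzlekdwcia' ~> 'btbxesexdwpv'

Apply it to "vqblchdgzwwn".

Rule — shift every letter 7 places backward in the alphabet (wrapping around), then move the last 2 characters to the front (rotate right by 2).
Working it through for "vqblchdgzwwn": intermediate "ojuevawzsppg", final "pgojuevawzsp".

pgojuevawzsp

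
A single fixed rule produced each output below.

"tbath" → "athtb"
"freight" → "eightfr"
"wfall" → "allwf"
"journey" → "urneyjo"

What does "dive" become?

Looking at the pairs, the operation is to move the first 2 characters to the end (rotate left by 2).
So "dive" becomes "vedi".

vedi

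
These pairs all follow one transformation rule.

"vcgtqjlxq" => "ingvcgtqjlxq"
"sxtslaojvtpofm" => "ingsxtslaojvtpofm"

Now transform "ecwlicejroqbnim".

ingecwlicejroqbnim

Each output is the input with this applied: prepend "ing".
Doing the same to "ecwlicejroqbnim": "ingecwlicejroqbnim".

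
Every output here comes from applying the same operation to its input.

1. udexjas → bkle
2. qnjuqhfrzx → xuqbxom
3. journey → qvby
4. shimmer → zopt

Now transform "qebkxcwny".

xlirej

Looking at the pairs, the operation is to delete the last 3 characters, then shift every letter 7 places forward in the alphabet (wrapping around).
Applying both steps to "qebkxcwny": "qebkxc", then "xlirej".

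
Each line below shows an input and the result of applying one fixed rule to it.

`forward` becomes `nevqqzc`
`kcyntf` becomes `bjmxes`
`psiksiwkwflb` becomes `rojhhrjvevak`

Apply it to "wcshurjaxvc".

bvgrqtziuwb

Each output is the input with this applied: swap each adjacent pair of characters (1↔2, 3↔4, ...), then shift every letter 1 place backward in the alphabet (wrapping around).
On "wcshurjaxvc": the first step gives "cwhsruajvxc", and the second then gives "bvgrqtziuwb".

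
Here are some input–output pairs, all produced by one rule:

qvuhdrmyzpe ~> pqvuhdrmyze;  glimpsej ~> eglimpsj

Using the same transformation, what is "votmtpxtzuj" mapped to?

The pattern: move the last character to the front, then swap the first and last characters.
Working it through for "votmtpxtzuj": intermediate "jvotmtpxtzu", final "uvotmtpxtzj".

uvotmtpxtzj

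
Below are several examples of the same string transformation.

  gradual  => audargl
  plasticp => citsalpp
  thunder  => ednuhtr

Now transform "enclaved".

The transformation: reverse the string, then move the first character to the end.
"enclaved" → "devalcne" → "evalcned".

evalcned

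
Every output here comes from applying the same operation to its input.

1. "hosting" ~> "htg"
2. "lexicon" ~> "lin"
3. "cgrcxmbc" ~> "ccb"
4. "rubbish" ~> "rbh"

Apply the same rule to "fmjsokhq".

The transformation: keep one character in every 3, starting at position 1 (positions 1st, 4th, 7th, ...).
For "fmjsokhq" the result is "fsh".

fsh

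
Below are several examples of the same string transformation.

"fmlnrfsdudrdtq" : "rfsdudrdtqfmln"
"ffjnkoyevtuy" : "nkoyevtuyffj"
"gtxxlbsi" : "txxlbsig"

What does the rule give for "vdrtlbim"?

drtlbimv

Rule — swap the front and back halves of the string, then move the last 3 characters to the front (rotate right by 3).
Applying that to "vdrtlbim" gives "drtlbimv".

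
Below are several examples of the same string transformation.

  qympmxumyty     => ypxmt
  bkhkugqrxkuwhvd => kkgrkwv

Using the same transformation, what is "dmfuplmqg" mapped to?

mulq

Rule — keep every other character starting from the second (positions 2nd, 4th, 6th, ...).
So "dmfuplmqg" becomes "mulq".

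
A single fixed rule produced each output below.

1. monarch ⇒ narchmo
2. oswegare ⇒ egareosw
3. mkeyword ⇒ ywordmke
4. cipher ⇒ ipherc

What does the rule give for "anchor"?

nchora

Each output is the input with this applied: move the last 2 characters to the front (rotate right by 2), then move the last 3 characters to the front (rotate right by 3).
Applying both steps to "anchor": "oranch", then "nchora".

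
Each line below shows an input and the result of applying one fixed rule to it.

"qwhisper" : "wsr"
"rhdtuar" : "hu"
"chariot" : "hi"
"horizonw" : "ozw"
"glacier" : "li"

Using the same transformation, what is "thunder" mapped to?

hd

The rule is to keep one character in every 3, starting at position 2 (positions 2nd, 5th, 8th, ...).
For "thunder" the result is "hd".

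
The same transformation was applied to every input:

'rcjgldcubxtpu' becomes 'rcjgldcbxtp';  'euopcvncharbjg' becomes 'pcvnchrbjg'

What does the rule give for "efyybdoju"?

fyybdj

Each output is the input with this applied: remove every vowel.
"efyybdoju" → "fyybdj".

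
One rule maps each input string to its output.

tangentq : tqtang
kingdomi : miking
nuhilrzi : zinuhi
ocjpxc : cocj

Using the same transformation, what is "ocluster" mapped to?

In each case the input is transformed by: swap the front and back halves of the string, then delete the first 2 characters.
Starting from "ocluster": after the first operation, "steroclu"; after the second, "eroclu".

eroclu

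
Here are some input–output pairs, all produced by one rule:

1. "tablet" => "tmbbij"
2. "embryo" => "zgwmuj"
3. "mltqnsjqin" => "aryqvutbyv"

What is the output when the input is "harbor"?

jwzpiz

Rule — swap the front and back halves of the string, then shift every letter 8 places forward in the alphabet (wrapping around).
On "harbor": the first step gives "borhar", and the second then gives "jwzpiz".
(Check on "embryo": → "ryoemb" → "zgwmuj" ✓)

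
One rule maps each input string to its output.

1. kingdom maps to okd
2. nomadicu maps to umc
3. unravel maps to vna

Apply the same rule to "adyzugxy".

In each case the input is transformed by: sort the characters into reverse alphabetical order, then keep one character in every 3, starting at position 1 (positions 1st, 4th, 7th, ...).
Applying both steps to "adyzugxy": "zyyxugda", then "zxd".

zxd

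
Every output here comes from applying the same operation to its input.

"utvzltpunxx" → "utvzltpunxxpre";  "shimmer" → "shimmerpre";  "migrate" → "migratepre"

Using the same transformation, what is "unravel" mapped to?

unravelpre

Looking at the pairs, the operation is to append "pre".
"unravel" → "unravelpre".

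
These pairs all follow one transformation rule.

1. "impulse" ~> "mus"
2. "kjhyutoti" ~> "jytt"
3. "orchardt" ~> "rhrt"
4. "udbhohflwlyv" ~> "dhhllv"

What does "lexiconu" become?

Looking at the pairs, the operation is to keep every other character starting from the second (positions 2nd, 4th, 6th, ...).
Applying that to "lexiconu" gives "eiou".

eiou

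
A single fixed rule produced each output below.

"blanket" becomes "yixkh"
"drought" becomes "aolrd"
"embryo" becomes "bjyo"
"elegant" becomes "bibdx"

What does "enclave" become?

What's happening: delete the last 2 characters, then shift every letter 3 places backward in the alphabet (wrapping around).
For "enclave", step one produces "encla"; step two turns that into "bkzix".
(Check on "embryo": → "embr" → "bjyo" ✓)

bkzix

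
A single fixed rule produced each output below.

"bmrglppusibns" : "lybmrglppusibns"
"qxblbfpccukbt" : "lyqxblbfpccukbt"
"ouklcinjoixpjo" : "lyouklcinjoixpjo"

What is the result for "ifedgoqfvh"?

In each case the input is transformed by: prepend "ly".
So "ifedgoqfvh" becomes "lyifedgoqfvh".

lyifedgoqfvh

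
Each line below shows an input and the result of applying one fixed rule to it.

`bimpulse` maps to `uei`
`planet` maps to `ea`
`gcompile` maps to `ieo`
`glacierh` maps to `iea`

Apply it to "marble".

The pattern: swap the front and back halves of the string, then keep only the vowels.
Starting from "marble": after the first operation, "blemar"; after the second, "ea".

ea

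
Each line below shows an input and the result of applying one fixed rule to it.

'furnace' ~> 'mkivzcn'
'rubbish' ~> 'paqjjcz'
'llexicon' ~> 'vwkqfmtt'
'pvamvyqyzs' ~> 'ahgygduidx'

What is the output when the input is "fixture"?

mzcbfqn

Rule — shift every letter 8 places forward in the alphabet (wrapping around), then reverse the string.
On "fixture": the first step gives "nqfbczm", and the second then gives "mzcbfqn".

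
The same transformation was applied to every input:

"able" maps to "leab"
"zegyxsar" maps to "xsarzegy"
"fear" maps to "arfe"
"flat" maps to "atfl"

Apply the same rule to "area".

eaar

Looking at the pairs, the operation is to swap the front and back halves of the string.
For "area" the result is "eaar".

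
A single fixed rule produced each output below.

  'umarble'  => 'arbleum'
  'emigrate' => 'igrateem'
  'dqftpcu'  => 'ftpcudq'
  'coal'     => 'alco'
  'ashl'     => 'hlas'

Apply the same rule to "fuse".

sefu

The pattern: move the first 2 characters to the end (rotate left by 2).
For "fuse" the result is "sefu".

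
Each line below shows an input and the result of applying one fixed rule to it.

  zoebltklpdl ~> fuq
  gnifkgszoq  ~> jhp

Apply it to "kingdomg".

op

The pattern: shift every letter 1 place forward in the alphabet (wrapping around), then keep one character in every 3, starting at position 3 (positions 3rd, 6th, 9th, ...).
Starting from "kingdomg": after the first operation, "ljohepnh"; after the second, "op".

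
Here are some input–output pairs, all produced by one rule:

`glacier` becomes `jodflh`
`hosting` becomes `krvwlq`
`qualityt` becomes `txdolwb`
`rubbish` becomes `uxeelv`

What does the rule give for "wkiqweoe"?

znltzhr

In each case the input is transformed by: delete the last character, then shift every letter 3 places forward in the alphabet (wrapping around).
"wkiqweoe" → "wkiqweo" → "znltzhr".
(Check on "glacier": → "glacie" → "jodflh" ✓)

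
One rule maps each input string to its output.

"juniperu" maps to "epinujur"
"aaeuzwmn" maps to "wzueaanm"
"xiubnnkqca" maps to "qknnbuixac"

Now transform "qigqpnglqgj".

qlgnpqgiqjg

In each case the input is transformed by: reverse the string, then move the first 2 characters to the end (rotate left by 2).
Working it through for "qigqpnglqgj": intermediate "jgqlgnpqgiq", final "qlgnpqgiqjg".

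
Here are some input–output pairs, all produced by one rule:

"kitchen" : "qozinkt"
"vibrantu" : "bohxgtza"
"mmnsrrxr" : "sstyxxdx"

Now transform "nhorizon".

tnuxofut

Looking at the pairs, the operation is to shift every letter 6 places forward in the alphabet (wrapping around).
On "nhorizon" that produces "tnuxofut".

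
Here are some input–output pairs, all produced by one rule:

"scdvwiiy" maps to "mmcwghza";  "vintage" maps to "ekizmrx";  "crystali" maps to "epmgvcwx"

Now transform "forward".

evhjsva

Rule — shift every letter 4 places forward in the alphabet (wrapping around), then move the last 3 characters to the front (rotate right by 3).
Starting from "forward": after the first operation, "jsvaevh"; after the second, "evhjsva".
(Check on "scdvwiiy": → "wghzammc" → "mmcwghza" ✓)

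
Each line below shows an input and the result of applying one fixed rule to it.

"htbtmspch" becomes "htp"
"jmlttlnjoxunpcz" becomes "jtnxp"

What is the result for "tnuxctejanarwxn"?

What's happening: keep one character in every 3, starting at position 1 (positions 1st, 4th, 7th, ...).
For "tnuxctejanarwxn" the result is "txenw".

txenw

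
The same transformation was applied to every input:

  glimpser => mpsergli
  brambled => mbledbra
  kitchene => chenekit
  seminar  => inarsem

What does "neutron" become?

In each case the input is transformed by: move the first 3 characters to the end (rotate left by 3).
"neutron" → "tronneu".

tronneu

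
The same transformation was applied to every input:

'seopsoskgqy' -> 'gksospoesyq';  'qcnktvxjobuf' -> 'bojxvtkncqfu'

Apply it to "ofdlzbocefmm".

In each case the input is transformed by: reverse the string, then move the first 2 characters to the end (rotate left by 2).
So "ofdlzbocefmm" becomes "fecobzldfomm".

fecobzldfomm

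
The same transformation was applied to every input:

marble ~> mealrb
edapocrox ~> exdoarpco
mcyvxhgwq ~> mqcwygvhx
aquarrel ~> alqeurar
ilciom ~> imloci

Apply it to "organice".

Each output is the input with this applied: take characters alternately from the front and the back (1st, last, 2nd, 2nd-last, ...).
For "organice" the result is "oercgian".

oercgian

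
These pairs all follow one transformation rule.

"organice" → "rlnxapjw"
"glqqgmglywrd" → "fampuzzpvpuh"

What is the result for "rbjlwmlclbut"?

kdcaksufvulu

What's happening: move the last 3 characters to the front (rotate right by 3), then shift every letter 9 places forward in the alphabet (wrapping around).
For "rbjlwmlclbut", step one produces "butrbjlwmlcl"; step two turns that into "kdcaksufvulu".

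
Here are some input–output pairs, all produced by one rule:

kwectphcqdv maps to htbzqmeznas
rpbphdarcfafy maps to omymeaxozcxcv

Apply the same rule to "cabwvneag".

Looking at the pairs, the operation is to shift every letter 3 places backward in the alphabet (wrapping around).
Doing the same to "cabwvneag": "zxytskbxd".

zxytskbxd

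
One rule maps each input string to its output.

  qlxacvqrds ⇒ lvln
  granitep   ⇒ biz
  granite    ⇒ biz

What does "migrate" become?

hmz

The rule is to shift every letter 5 places backward in the alphabet (wrapping around), then keep one character in every 3, starting at position 1 (positions 1st, 4th, 7th, ...).
"migrate" → "hmz".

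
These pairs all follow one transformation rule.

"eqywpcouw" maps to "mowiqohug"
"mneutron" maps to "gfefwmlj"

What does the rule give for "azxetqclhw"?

The transformation: shift every letter 8 places backward in the alphabet (wrapping around), then move the last 2 characters to the front (rotate right by 2).
On "azxetqclhw": the first step gives "srpwliudzo", and the second then gives "zosrpwliud".

zosrpwliud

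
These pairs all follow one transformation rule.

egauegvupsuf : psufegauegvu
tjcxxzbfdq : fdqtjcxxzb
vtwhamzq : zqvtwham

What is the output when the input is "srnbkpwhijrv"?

ijrvsrnbkpwh

The rule is to move the first 2 characters to the end (rotate left by 2), then swap the front and back halves of the string.
Starting from "srnbkpwhijrv": after the first operation, "nbkpwhijrvsr"; after the second, "ijrvsrnbkpwh".
(Check on "egauegvupsuf": → "auegvupsufeg" → "psufegauegvu" ✓)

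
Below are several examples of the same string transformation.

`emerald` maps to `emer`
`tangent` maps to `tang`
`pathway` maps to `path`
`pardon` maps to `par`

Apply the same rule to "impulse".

impu

The rule is to delete the last 3 characters.
For "impulse" the result is "impu".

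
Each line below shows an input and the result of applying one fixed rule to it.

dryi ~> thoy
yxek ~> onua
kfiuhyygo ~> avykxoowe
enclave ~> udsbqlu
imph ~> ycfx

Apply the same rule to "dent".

What's happening: shift every letter 10 places backward in the alphabet (wrapping around).
For "dent" the result is "tudj".

tudj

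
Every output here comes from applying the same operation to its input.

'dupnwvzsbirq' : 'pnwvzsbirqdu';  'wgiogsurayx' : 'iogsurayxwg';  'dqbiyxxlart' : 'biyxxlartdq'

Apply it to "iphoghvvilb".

hoghvvilbip

Looking at the pairs, the operation is to move the first 2 characters to the end (rotate left by 2).
Applying that to "iphoghvvilb" gives "hoghvvilbip".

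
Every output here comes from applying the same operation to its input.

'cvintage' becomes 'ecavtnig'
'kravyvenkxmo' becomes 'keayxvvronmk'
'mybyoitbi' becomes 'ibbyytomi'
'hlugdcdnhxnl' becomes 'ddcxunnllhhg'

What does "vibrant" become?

The transformation: sort the characters into reverse alphabetical order, then move the last 3 characters to the front (rotate right by 3).
For "vibrant", step one produces "vtrniba"; step two turns that into "ibavtrn".

ibavtrn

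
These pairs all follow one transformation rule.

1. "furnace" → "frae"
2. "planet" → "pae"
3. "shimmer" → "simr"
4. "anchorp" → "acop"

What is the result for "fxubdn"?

fud

What's happening: keep every other character starting from the first (positions 1st, 3rd, 5th, ...).
Doing the same to "fxubdn": "fud".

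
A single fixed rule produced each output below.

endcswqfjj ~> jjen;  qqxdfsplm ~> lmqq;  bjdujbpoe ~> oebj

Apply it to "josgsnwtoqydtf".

tfjo

Looking at the pairs, the operation is to move the first 2 characters to the end (rotate left by 2), then keep only the last 4 characters.
On "josgsnwtoqydtf": the first step gives "sgsnwtoqydtfjo", and the second then gives "tfjo".
(Check on "qqxdfsplm": → "xdfsplmqq" → "lmqq" ✓)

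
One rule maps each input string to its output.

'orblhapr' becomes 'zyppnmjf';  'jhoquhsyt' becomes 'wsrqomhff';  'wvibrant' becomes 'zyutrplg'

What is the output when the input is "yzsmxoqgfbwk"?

zxwvuqomkied

In each case the input is transformed by: shift every letter 2 places backward in the alphabet (wrapping around), then sort the characters into reverse alphabetical order.
"yzsmxoqgfbwk" → "wxqkvmoedzui" → "zxwvuqomkied".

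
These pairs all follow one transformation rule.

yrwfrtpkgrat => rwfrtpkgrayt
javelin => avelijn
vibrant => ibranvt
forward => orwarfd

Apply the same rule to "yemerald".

The pattern: swap the first and last characters, then move the first character to the end.
Working it through for "yemerald": intermediate "demeraly", final "emeralyd".

emeralyd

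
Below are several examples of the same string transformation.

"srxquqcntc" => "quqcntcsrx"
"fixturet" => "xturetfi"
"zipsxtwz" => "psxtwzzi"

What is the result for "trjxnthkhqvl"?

nthkhqvltrjx

Rule — move the last 2 characters to the front (rotate right by 2), then swap the front and back halves of the string.
Starting from "trjxnthkhqvl": after the first operation, "vltrjxnthkhq"; after the second, "nthkhqvltrjx".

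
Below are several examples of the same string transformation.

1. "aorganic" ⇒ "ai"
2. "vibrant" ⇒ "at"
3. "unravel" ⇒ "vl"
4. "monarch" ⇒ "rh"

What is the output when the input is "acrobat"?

bt

Looking at the pairs, the operation is to keep every other character starting from the first (positions 1st, 3rd, 5th, ...), then delete the first 2 characters.
"acrobat" → "arbt" → "bt".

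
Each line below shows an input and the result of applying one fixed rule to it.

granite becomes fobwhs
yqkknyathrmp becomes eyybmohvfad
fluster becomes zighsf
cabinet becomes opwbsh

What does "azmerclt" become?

nasfqzh

The transformation: delete the first character, then shift every letter 12 places backward in the alphabet (wrapping around).
For "azmerclt", step one produces "zmerclt"; step two turns that into "nasfqzh".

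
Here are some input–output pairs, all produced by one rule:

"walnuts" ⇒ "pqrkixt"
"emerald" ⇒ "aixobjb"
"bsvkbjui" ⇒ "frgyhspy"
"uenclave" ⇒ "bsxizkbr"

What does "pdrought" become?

qedrloam

Looking at the pairs, the operation is to shift every letter 3 places backward in the alphabet (wrapping around), then reverse the string.
On "pdrought" that produces "qedrloam".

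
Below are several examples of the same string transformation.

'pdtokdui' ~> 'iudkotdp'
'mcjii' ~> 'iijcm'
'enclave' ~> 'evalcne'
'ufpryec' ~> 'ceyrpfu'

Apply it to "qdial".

Each output is the input with this applied: reverse the string.
On "qdial" that produces "laidq".

laidq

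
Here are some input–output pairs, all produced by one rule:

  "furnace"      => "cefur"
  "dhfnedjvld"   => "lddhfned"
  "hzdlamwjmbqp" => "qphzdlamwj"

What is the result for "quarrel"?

What's happening: move the last 2 characters to the front (rotate right by 2), then delete the last 2 characters.
On "quarrel": the first step gives "elquarr", and the second then gives "elqua".

elqua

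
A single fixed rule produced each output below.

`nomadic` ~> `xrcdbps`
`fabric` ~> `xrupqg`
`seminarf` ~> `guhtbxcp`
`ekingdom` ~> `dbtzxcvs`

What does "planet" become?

The pattern: shift every letter 11 places backward in the alphabet (wrapping around), then move the last 2 characters to the front (rotate right by 2).
Applying both steps to "planet": "eapcti", then "tieapc".

tieapc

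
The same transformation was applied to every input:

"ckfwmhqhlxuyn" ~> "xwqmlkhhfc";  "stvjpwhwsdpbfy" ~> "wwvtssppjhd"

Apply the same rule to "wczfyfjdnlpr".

Rule — delete the last 3 characters, then sort the characters into reverse alphabetical order.
Starting from "wczfyfjdnlpr": after the first operation, "wczfyfjdn"; after the second, "zywnjffdc".
(Check on "ckfwmhqhlxuyn": → "ckfwmhqhlx" → "xwqmlkhhfc" ✓)

zywnjffdc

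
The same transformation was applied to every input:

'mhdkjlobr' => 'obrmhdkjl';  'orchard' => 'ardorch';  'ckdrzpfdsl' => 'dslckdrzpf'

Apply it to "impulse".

lseimpu

Each output is the input with this applied: move the last 3 characters to the front (rotate right by 3).
Applying that to "impulse" gives "lseimpu".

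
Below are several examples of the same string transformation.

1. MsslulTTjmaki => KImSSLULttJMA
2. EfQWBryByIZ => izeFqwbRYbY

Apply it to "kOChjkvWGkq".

KQKocHJKVwg

In each case the input is transformed by: move the last 2 characters to the front (rotate right by 2), then flip the case of every letter.
"kOChjkvWGkq" → "kqkOChjkvWG" → "KQKocHJKVwg".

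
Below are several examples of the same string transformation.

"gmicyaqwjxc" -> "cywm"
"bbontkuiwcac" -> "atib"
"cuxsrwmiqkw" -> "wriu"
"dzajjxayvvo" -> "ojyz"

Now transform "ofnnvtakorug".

uvkf

Each output is the input with this applied: keep one character in every 3, starting at position 2 (positions 2nd, 5th, 8th, ...), then swap the first and last characters.
Starting from "ofnnvtakorug": after the first operation, "fvku"; after the second, "uvkf".
(Check on "bbontkuiwcac": → "btia" → "atib" ✓)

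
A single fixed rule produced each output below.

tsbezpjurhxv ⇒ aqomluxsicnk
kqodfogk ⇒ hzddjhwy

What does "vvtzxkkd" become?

The pattern: move the last 3 characters to the front (rotate right by 3), then shift every letter 7 places backward in the alphabet (wrapping around).
Working it through for "vvtzxkkd": intermediate "kkdvvtzx", final "ddwoomsq".

ddwoomsq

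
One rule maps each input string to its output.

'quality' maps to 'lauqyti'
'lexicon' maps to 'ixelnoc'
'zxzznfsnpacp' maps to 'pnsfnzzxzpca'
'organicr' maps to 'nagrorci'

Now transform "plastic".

salpcit

In each case the input is transformed by: move the last 3 characters to the front (rotate right by 3), then reverse the string.
So "plastic" becomes "salpcit".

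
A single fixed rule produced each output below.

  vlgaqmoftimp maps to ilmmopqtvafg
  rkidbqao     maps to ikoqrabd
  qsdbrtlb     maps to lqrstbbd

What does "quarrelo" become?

The transformation: sort the characters into alphabetical order, then move the first 3 characters to the end (rotate left by 3).
"quarrelo" → "aeloqrru" → "oqrruael".

oqrruael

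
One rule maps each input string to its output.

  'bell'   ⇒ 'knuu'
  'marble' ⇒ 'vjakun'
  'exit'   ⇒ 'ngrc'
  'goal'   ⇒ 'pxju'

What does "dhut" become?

mqdc

The rule is to shift every letter 9 places forward in the alphabet (wrapping around).
"dhut" → "mqdc".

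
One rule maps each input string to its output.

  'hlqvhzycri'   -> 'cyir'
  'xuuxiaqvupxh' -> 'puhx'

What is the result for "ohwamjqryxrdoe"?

The rule is to swap each adjacent pair of characters (1↔2, 3↔4, ...), then keep only the last 4 characters.
For "ohwamjqryxrdoe", step one produces "hoawjmrqxydreo"; step two turns that into "dreo".

dreo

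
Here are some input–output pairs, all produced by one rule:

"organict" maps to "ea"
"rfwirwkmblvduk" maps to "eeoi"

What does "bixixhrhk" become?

Looking at the pairs, the operation is to shift every letter 13 places forward in the alphabet (wrapping around) — i.e. ROT13, then keep only the vowels.
Working it through for "bixixhrhk": intermediate "ovkvkueux", final "oueu".
(Check on "rfwirwkmblvduk": → "esjvejxzoyiqhx" → "eeoi" ✓)

oueu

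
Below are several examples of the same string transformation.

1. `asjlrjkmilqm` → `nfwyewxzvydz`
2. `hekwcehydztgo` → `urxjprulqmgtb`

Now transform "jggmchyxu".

Rule — shift every letter 13 places forward in the alphabet (wrapping around) — i.e. ROT13.
So "jggmchyxu" becomes "wttzpulkh".

wttzpulkh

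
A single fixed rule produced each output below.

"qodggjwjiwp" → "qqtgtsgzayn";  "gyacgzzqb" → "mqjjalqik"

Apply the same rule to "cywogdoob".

In each case the input is transformed by: move the first 3 characters to the end (rotate left by 3), then shift every letter 10 places forward in the alphabet (wrapping around).
On "cywogdoob": the first step gives "ogdoobcyw", and the second then gives "yqnyylmig".

yqnyylmig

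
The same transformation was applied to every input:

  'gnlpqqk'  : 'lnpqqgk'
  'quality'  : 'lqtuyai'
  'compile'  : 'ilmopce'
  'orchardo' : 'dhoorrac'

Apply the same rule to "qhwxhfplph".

Each output is the input with this applied: sort the characters into alphabetical order, then move the first 2 characters to the end (rotate left by 2).
Starting from "qhwxhfplph": after the first operation, "fhhhlppqwx"; after the second, "hhlppqwxfh".

hhlppqwxfh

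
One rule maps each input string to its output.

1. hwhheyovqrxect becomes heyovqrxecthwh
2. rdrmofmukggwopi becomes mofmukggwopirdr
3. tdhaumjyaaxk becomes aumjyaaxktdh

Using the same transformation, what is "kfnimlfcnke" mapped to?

imlfcnkekfn

The pattern: move the first 3 characters to the end (rotate left by 3).
Applying that to "kfnimlfcnke" gives "imlfcnkekfn".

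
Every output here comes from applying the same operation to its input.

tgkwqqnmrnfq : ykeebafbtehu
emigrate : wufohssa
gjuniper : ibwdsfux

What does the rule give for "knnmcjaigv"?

Looking at the pairs, the operation is to move the first 2 characters to the end (rotate left by 2), then shift every letter 12 places backward in the alphabet (wrapping around).
Working it through for "knnmcjaigv": intermediate "nmcjaigvkn", final "baqxowujyb".

baqxowujyb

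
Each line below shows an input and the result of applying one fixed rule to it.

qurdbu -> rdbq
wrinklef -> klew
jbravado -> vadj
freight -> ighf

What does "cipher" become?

The pattern: swap the first and last characters, then keep only the last 4 characters.
Doing the same to "cipher": "phec".

phec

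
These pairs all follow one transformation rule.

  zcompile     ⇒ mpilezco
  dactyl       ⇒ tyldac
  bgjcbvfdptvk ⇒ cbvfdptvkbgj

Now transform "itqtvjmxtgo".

Looking at the pairs, the operation is to move the first 3 characters to the end (rotate left by 3).
So "itqtvjmxtgo" becomes "tvjmxtgoitq".

tvjmxtgoitq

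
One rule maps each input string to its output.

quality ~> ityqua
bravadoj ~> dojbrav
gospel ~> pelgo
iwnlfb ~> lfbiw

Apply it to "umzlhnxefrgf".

rgfumzlhnxe

Each output is the input with this applied: move the last 3 characters to the front (rotate right by 3), then delete the last character.
"umzlhnxefrgf" → "rgfumzlhnxef" → "rgfumzlhnxe".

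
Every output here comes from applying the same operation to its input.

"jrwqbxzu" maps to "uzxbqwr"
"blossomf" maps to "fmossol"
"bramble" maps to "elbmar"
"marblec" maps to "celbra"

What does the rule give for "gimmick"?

Each output is the input with this applied: delete the first character, then reverse the string.
Working it through for "gimmick": intermediate "immick", final "kcimmi".

kcimmi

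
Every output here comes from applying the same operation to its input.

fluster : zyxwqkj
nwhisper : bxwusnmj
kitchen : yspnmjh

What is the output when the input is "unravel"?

azwsqjf

Looking at the pairs, the operation is to sort the characters into reverse alphabetical order, then shift every letter 5 places forward in the alphabet (wrapping around).
On "unravel": the first step gives "vurnlea", and the second then gives "azwsqjf".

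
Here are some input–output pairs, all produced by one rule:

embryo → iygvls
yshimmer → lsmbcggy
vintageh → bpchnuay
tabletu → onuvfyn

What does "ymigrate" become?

ysgcalun

What's happening: move the last character to the front, then shift every letter 6 places backward in the alphabet (wrapping around).
Applying that to "ymigrate" gives "ysgcalun".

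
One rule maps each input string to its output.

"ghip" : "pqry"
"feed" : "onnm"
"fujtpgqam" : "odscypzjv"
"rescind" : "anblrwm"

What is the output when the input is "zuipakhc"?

idryjtql

Looking at the pairs, the operation is to shift every letter 9 places forward in the alphabet (wrapping around).
For "zuipakhc" the result is "idryjtql".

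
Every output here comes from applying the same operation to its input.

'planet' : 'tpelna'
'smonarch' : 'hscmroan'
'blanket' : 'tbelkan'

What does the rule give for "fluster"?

In each case the input is transformed by: take characters alternately from the front and the back (1st, last, 2nd, 2nd-last, ...), then swap each adjacent pair of characters (1↔2, 3↔4, ...).
Starting from "fluster": after the first operation, "frleuts"; after the second, "rfeltus".
(Check on "planet": → "ptlean" → "tpelna" ✓)

rfeltus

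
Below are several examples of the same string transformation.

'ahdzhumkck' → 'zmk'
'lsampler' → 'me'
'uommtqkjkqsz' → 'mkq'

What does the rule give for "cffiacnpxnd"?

inn

The rule is to delete the first character, then keep one character in every 3, starting at position 3 (positions 3rd, 6th, 9th, ...).
On "cffiacnpxnd": the first step gives "ffiacnpxnd", and the second then gives "inn".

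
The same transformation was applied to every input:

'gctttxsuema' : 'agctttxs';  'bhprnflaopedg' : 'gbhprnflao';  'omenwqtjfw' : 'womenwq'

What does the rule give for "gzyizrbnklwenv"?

vgzyizrbnkl

What's happening: move the last character to the front, then delete the last 3 characters.
Doing the same to "gzyizrbnklwenv": "vgzyizrbnkl".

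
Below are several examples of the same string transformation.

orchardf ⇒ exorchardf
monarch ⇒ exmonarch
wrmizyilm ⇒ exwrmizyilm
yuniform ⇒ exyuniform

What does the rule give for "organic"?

The rule is to prepend "ex".
Doing the same to "organic": "exorganic".

exorganic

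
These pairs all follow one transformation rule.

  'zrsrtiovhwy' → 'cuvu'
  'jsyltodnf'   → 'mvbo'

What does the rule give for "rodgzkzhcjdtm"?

The rule is to shift every letter 3 places forward in the alphabet (wrapping around), then keep only the first 4 characters.
Starting from "rodgzkzhcjdtm": after the first operation, "urgjcnckfmgwp"; after the second, "urgj".

urgj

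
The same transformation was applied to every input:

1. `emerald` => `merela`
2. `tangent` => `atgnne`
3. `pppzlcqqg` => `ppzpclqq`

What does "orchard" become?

rohcra

What's happening: swap each adjacent pair of characters (1↔2, 3↔4, ...), then delete the last character.
So "orchard" becomes "rohcra".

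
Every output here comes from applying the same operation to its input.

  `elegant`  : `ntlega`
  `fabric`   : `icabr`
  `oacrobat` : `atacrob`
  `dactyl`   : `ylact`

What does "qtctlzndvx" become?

Rule — delete the first character, then move the last 2 characters to the front (rotate right by 2).
On "qtctlzndvx": the first step gives "tctlzndvx", and the second then gives "vxtctlznd".

vxtctlznd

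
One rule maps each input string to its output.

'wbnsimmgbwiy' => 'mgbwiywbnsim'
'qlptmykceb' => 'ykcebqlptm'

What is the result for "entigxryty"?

xrytyentig

What's happening: swap the front and back halves of the string.
So "entigxryty" becomes "xrytyentig".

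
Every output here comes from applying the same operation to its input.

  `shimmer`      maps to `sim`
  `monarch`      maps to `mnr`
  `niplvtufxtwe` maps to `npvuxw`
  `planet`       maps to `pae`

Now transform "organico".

ognc

In each case the input is transformed by: swap each adjacent pair of characters (1↔2, 3↔4, ...), then keep every other character starting from the second (positions 2nd, 4th, 6th, ...).
"organico" → "roaginoc" → "ognc".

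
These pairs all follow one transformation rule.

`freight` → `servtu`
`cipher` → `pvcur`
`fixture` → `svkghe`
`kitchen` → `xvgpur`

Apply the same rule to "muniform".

The rule is to shift every letter 13 places forward in the alphabet (wrapping around) — i.e. ROT13, then delete the last character.
Working it through for "muniform": intermediate "zhavsbez", final "zhavsbe".

zhavsbe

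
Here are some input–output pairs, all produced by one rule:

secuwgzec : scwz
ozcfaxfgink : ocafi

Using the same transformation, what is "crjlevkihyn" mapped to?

The transformation: delete the last character, then keep every other character starting from the first (positions 1st, 3rd, 5th, ...).
So "crjlevkihyn" becomes "cjekh".

cjekh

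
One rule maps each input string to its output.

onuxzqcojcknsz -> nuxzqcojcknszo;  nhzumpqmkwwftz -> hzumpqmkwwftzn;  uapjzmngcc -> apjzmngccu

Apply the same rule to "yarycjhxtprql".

Looking at the pairs, the operation is to move the first character to the end.
So "yarycjhxtprql" becomes "arycjhxtprqly".

arycjhxtprqly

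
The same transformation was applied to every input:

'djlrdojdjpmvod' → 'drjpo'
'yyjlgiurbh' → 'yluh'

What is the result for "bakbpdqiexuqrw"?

bbqxr

Each output is the input with this applied: keep one character in every 3, starting at position 1 (positions 1st, 4th, 7th, ...).
"bakbpdqiexuqrw" → "bbqxr".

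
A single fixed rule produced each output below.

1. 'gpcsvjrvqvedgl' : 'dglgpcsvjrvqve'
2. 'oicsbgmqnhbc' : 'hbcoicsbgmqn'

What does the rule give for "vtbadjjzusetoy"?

In each case the input is transformed by: move the last 3 characters to the front (rotate right by 3).
Applying that to "vtbadjjzusetoy" gives "toyvtbadjjzuse".

toyvtbadjjzuse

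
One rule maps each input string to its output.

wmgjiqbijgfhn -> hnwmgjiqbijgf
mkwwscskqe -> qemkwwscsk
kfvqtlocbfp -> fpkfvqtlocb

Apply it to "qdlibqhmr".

mrqdlibqh

What's happening: move the last 2 characters to the front (rotate right by 2).
So "qdlibqhmr" becomes "mrqdlibqh".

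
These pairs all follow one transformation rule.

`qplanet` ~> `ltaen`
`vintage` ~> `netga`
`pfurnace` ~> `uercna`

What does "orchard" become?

cdhra

Rule — delete the first 2 characters, then take characters alternately from the front and the back (1st, last, 2nd, 2nd-last, ...).
Working it through for "orchard": intermediate "chard", final "cdhra".
(Check on "vintage": → "ntage" → "netga" ✓)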